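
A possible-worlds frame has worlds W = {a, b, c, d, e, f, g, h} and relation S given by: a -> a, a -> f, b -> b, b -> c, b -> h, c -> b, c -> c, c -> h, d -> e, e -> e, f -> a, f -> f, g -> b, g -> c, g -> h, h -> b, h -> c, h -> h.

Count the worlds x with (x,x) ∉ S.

Enumerating: d, g.

2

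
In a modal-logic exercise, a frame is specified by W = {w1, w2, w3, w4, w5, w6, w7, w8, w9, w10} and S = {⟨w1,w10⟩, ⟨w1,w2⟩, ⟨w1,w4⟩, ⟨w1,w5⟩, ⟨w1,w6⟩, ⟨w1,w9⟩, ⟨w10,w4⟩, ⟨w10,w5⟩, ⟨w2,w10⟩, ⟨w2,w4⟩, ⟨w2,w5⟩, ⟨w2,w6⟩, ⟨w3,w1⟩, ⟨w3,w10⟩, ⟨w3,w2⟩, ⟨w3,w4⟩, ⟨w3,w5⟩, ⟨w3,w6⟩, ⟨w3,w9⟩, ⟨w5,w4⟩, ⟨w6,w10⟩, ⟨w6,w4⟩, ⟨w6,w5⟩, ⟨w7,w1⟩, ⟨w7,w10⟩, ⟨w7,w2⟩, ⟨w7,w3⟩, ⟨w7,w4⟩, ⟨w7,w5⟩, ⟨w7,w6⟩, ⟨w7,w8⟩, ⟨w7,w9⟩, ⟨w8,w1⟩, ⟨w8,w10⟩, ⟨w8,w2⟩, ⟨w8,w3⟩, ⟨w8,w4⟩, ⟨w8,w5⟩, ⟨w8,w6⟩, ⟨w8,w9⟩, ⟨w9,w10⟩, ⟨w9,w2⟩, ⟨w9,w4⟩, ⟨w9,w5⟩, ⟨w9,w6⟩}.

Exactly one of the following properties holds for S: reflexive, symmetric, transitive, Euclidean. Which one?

Reflexive: no — w1 is not related to itself.
Symmetric: no — w1 S w10 but not w10 S w1.
Transitive: yes — every two-step S-path is closed by a direct edge.
Euclidean: no — w1 S w10 and w1 S w2, but not w10 S w2.
Only transitive holds.

transitive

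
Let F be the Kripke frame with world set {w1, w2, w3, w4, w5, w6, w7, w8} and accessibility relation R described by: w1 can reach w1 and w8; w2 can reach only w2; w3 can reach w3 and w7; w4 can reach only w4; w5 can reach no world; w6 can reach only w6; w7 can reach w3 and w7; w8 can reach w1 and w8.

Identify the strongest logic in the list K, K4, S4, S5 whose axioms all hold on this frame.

Transitive (axiom 4): yes — every two-step R-path is closed by a direct edge.
Reflexive (axiom T): no — w5 is not related to itself.
Euclidean (axiom 5): yes — any two successors of a common world are R-related.
So F validates K, K4; S4 would additionally require R to be reflexive. The strongest is K4.

K4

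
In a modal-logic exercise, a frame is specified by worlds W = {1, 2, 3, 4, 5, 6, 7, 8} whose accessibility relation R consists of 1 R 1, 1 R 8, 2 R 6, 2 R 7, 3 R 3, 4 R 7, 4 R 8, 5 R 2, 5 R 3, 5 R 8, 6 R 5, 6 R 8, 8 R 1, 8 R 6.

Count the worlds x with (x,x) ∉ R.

6

Enumerating: 2, 4, 5, 6, 7, 8.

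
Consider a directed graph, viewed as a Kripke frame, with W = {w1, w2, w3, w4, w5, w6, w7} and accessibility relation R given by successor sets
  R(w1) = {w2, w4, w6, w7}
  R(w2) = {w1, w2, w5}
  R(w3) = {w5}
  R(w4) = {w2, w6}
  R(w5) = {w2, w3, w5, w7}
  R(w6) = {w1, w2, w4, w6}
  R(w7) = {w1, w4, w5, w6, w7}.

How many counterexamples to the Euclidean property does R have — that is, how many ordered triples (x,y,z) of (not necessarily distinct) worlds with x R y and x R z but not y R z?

34

Enumerating: (w1,w2,w4), (w1,w2,w6), (w1,w2,w7), (w1,w4,w4), (w1,w4,w7), (w1,w6,w7), (w1,w7,w2), (w2,w1,w1), (w2,w1,w5), (w2,w5,w1), (w4,w2,w6), (w5,w2,w3), … and 22 more.
Total: 34.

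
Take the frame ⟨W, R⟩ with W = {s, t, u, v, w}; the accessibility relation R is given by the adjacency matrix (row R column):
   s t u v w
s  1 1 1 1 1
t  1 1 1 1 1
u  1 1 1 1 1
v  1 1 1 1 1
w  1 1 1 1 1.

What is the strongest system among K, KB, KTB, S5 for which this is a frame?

Symmetric (axiom B): yes — every pair in R has its reverse in R.
Reflexive (axiom T): yes — every world is R-related to itself.
Euclidean (axiom 5): yes — any two successors of a common world are R-related.
So F validates K, KB, KTB, S5. The strongest is S5.

S5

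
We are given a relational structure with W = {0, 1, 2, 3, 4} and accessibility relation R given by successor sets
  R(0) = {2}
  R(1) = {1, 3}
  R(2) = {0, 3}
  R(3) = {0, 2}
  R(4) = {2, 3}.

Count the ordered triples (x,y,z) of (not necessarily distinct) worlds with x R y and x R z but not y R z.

Enumerating: (0,2,2), (1,3,1), (1,3,3), (2,0,0), (2,0,3), (2,3,3), (3,0,0), (3,2,2), (4,2,2), (4,3,3).

10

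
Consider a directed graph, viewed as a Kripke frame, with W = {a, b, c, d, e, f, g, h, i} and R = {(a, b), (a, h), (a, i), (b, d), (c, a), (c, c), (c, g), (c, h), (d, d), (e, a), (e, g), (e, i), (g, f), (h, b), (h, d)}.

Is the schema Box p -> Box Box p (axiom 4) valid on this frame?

No

By correspondence theory, 4 is valid on a frame iff R is transitive.
Transitive: no — a R b and b R d, but not a R d.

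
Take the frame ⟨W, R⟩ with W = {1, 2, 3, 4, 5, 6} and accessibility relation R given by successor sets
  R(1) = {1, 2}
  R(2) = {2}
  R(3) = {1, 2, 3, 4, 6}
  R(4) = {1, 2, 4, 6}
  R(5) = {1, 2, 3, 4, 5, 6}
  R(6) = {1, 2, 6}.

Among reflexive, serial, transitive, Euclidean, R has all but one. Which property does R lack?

Euclidean

Reflexive: yes — every world is R-related to itself.
Serial: yes — every world has a successor (e.g. 1 R 1).
Transitive: yes — every two-step R-path is closed by a direct edge.
Euclidean: no — 3 R 1 and 3 R 4, but not 1 R 4.
Only Euclidean fails.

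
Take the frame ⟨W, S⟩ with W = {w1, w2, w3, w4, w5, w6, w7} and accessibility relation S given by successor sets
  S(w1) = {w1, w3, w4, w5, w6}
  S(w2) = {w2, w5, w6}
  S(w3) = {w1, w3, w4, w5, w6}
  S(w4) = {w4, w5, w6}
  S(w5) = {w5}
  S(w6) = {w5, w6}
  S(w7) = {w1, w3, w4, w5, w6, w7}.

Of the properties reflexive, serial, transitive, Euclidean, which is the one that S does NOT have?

Reflexive: yes — every world is S-related to itself.
Serial: yes — every world has a successor (e.g. w1 S w1).
Transitive: yes — every two-step S-path is closed by a direct edge.
Euclidean: no — w1 S w4 and w1 S w3, but not w4 S w3.
Only Euclidean fails.

Euclidean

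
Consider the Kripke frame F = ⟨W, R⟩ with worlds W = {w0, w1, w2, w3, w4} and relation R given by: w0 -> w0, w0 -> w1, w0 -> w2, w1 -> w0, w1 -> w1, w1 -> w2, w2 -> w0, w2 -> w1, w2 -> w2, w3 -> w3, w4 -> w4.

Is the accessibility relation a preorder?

Reflexive: yes — every world is R-related to itself.
Transitive: yes — every two-step R-path is closed by a direct edge.
So R is a preorder.

Yes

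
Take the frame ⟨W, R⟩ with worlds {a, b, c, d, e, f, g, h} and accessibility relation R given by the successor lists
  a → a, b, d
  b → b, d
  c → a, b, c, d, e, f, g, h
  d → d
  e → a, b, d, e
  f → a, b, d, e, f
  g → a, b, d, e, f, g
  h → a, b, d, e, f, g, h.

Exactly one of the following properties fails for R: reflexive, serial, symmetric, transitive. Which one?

Reflexive: yes — every world is R-related to itself.
Serial: yes — every world has a successor (e.g. a R a).
Symmetric: no — a R b but not b R a.
Transitive: yes — every two-step R-path is closed by a direct edge.
Only symmetric fails.

symmetric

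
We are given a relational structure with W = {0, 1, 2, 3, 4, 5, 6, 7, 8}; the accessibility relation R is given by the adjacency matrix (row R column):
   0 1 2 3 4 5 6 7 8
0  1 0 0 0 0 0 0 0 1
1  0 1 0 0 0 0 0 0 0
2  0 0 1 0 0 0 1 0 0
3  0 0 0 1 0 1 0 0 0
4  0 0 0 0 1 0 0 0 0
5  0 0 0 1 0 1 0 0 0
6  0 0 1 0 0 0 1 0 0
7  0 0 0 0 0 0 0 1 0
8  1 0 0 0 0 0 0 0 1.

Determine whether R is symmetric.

Yes

Symmetric: yes — every pair in R has its reverse in R.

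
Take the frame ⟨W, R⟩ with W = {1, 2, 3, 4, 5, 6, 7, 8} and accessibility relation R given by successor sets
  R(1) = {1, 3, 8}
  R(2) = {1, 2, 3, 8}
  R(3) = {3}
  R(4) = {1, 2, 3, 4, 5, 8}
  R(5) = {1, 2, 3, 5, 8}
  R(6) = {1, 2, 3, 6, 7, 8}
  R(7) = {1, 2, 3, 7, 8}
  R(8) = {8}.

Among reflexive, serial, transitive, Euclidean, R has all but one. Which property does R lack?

Reflexive: yes — every world is R-related to itself.
Serial: yes — every world has a successor (e.g. 1 R 1).
Transitive: yes — every two-step R-path is closed by a direct edge.
Euclidean: no — 1 R 3 and 1 R 8, but not 3 R 8.
Only Euclidean fails.

Euclidean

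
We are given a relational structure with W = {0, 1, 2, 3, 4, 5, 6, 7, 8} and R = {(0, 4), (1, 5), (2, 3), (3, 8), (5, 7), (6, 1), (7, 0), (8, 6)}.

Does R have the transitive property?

No

Transitive: no — 1 R 5 and 5 R 7, but not 1 R 7.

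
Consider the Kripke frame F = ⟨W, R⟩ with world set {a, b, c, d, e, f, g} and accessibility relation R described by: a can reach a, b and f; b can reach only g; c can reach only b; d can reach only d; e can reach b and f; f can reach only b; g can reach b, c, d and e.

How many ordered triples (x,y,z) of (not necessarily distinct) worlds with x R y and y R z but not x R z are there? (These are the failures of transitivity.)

10

Enumerating: (a,b,g), (b,g,b), (b,g,c), (b,g,d), (b,g,e), (c,b,g), (e,b,g), (f,b,g), (g,b,g), (g,e,f).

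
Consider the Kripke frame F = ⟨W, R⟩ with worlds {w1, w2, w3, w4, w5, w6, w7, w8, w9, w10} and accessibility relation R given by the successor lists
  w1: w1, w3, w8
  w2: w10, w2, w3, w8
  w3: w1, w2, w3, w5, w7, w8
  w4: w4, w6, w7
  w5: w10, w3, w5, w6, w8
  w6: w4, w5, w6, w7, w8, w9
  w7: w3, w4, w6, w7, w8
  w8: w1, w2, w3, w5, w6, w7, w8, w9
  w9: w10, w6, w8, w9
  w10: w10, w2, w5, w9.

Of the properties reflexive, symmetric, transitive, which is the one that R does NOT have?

transitive

Reflexive: yes — every world is R-related to itself.
Symmetric: yes — every pair in R has its reverse in R.
Transitive: no — w1 R w3 and w3 R w2, but not w1 R w2.
Only transitive fails.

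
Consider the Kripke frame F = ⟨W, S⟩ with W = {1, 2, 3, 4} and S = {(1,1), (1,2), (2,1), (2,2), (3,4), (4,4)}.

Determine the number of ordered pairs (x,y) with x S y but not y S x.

1

Enumerating: (3,4).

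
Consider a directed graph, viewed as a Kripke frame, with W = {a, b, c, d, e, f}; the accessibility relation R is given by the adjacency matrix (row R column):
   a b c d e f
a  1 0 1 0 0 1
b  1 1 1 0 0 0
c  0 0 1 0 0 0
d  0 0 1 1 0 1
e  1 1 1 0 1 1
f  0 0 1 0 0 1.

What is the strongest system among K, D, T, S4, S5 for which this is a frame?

T

Serial (axiom D): yes — every world has a successor (e.g. a R a).
Reflexive (axiom T): yes — every world is R-related to itself.
Transitive (axiom 4): no — b R a and a R f, but not b R f.
Euclidean (axiom 5): no — a R c and a R f, but not c R f.
So F validates K, D, T; S4 would additionally require R to be transitive. The strongest is T.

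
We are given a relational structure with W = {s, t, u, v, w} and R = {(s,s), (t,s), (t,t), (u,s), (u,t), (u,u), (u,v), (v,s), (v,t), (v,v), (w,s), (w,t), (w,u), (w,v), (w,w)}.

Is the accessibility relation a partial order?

Reflexive: yes — every world is R-related to itself.
Transitive: yes — every two-step R-path is closed by a direct edge.
Antisymmetric: yes — no distinct pair is related both ways.
So R is a partial order.

Yes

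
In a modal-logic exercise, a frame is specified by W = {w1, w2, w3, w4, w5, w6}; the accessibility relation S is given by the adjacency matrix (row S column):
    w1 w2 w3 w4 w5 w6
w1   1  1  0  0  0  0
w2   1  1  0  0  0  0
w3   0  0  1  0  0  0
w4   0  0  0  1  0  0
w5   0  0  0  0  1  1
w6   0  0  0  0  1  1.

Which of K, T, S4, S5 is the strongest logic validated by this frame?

S5

Reflexive (axiom T): yes — every world is S-related to itself.
Transitive (axiom 4): yes — every two-step S-path is closed by a direct edge.
Euclidean (axiom 5): yes — any two successors of a common world are S-related.
So F validates K, T, S4, S5. The strongest is S5.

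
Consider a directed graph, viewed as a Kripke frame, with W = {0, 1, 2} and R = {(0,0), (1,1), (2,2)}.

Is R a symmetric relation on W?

Yes

Symmetric: yes — every pair in R has its reverse in R.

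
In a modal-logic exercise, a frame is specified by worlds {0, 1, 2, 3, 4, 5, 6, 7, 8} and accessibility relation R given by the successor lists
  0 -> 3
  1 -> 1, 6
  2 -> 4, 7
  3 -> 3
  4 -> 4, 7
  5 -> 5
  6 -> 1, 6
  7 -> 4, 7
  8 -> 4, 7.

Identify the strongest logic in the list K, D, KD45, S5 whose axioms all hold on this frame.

KD45

Serial (axiom D): yes — every world has a successor (e.g. 0 R 3).
Euclidean (axiom 5): yes — any two successors of a common world are R-related.
Transitive (axiom 4): yes — every two-step R-path is closed by a direct edge.
Reflexive (axiom T): no — 0 is not related to itself.
So F validates K, D, KD45; S5 would additionally require R to be reflexive. The strongest is KD45.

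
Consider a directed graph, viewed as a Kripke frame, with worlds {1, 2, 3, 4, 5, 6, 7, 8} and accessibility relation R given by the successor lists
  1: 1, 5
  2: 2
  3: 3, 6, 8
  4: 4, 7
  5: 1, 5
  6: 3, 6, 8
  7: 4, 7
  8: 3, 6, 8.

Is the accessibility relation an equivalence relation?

Yes

Reflexive: yes — every world is R-related to itself.
Symmetric: yes — every pair in R has its reverse in R.
Transitive: yes — every two-step R-path is closed by a direct edge.
So R is an equivalence relation.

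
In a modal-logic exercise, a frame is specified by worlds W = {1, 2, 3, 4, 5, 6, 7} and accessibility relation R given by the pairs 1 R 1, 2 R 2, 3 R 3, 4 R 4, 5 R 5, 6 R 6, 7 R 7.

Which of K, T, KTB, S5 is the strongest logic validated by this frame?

S5

Reflexive (axiom T): yes — every world is R-related to itself.
Symmetric (axiom B): yes — every pair in R has its reverse in R.
Euclidean (axiom 5): yes — any two successors of a common world are R-related.
So F validates K, T, KTB, S5. The strongest is S5.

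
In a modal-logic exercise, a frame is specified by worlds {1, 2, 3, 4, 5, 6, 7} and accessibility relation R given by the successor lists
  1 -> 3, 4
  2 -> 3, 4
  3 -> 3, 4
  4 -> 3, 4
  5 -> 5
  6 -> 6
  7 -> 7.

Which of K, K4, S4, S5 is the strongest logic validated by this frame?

Transitive (axiom 4): yes — every two-step R-path is closed by a direct edge.
Reflexive (axiom T): no — 1 is not related to itself.
Euclidean (axiom 5): yes — any two successors of a common world are R-related.
So F validates K, K4; S4 would additionally require R to be reflexive. The strongest is K4.

K4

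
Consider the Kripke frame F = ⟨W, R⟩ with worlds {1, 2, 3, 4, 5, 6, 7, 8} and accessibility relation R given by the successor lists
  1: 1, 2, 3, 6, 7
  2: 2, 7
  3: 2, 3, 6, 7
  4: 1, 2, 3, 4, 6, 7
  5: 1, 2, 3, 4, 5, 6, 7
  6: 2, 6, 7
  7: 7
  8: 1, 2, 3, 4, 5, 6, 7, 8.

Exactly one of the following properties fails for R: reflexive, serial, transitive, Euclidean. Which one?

Reflexive: yes — every world is R-related to itself.
Serial: yes — every world has a successor (e.g. 1 R 1).
Transitive: yes — every two-step R-path is closed by a direct edge.
Euclidean: no — 1 R 2 and 1 R 3, but not 2 R 3.
Only Euclidean fails.

Euclidean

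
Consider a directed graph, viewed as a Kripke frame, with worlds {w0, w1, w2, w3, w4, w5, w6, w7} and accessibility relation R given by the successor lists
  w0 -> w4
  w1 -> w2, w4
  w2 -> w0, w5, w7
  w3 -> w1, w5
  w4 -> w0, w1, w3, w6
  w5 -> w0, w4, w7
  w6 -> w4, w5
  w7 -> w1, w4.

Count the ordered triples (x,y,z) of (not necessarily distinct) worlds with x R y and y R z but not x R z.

Enumerating: (w0,w4,w0), (w0,w4,w1), (w0,w4,w3), (w0,w4,w6), (w1,w2,w0), (w1,w2,w5), (w1,w2,w7), (w1,w4,w0), (w1,w4,w1), (w1,w4,w3), (w1,w4,w6), (w2,w0,w4), … and 28 more.
Total: 40.

40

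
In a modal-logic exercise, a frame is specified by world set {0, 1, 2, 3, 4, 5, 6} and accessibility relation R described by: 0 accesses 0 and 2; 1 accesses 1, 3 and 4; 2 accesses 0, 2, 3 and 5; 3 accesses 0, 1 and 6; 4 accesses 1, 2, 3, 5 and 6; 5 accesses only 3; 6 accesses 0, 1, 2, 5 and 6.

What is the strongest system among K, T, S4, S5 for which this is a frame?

K

Reflexive (axiom T): no — 3 is not related to itself.
Transitive (axiom 4): no — 0 R 2 and 2 R 3, but not 0 R 3.
Euclidean (axiom 5): no — 1 R 3 and 1 R 4, but not 3 R 4.
So F validates K; T would additionally require R to be reflexive. The strongest is K.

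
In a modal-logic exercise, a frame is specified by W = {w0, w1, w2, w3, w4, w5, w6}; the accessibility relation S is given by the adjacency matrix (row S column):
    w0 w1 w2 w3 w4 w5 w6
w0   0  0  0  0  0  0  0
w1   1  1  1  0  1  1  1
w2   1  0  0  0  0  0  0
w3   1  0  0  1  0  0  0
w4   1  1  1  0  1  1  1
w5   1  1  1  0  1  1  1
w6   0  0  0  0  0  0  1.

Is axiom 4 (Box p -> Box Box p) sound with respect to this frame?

Yes

Axiom 4 corresponds to the accessibility relation being transitive.
Transitive: yes — every two-step S-path is closed by a direct edge.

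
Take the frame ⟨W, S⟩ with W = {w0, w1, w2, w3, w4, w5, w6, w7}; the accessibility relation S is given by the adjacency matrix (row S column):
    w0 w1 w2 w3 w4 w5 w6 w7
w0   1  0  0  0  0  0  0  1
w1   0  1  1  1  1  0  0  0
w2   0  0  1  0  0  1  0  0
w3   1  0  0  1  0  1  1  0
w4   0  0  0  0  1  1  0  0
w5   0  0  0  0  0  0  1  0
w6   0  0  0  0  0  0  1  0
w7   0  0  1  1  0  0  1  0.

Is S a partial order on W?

Reflexive: no — w5 is not related to itself.
Transitive: no — w0 S w7 and w7 S w2, but not w0 S w2.
Antisymmetric: yes — no distinct pair is related both ways.
So S is not a partial order.

No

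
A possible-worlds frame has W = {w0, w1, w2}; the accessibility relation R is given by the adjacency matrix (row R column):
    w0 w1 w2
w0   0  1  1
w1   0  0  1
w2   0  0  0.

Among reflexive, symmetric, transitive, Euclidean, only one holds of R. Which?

Reflexive: no — w0 is not related to itself.
Symmetric: no — w0 R w1 but not w1 R w0.
Transitive: yes — every two-step R-path is closed by a direct edge.
Euclidean: no — w0 R w2 and w0 R w1, but not w2 R w1.
Only transitive holds.

transitive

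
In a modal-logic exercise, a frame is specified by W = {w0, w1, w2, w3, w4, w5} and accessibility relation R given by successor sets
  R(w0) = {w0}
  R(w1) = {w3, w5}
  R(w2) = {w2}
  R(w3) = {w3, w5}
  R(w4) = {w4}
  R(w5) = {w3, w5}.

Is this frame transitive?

Transitive: yes — every two-step R-path is closed by a direct edge.

Yes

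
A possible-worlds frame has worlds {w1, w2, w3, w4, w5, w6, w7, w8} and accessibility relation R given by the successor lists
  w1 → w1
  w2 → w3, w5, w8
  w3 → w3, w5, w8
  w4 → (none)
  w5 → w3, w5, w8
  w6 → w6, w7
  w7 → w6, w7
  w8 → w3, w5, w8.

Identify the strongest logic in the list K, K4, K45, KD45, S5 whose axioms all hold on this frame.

Transitive (axiom 4): yes — every two-step R-path is closed by a direct edge.
Euclidean (axiom 5): yes — any two successors of a common world are R-related.
Serial (axiom D): no — w4 has no R-successor.
Reflexive (axiom T): no — w2 is not related to itself.
So F validates K, K4, K45; KD45 would additionally require R to be serial. The strongest is K45.

K45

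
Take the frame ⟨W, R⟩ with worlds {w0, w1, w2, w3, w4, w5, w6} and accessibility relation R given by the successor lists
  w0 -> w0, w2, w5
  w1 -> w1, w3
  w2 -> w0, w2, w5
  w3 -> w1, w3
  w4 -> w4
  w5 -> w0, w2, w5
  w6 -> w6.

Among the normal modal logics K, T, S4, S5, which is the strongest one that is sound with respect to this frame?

S5

Reflexive (axiom T): yes — every world is R-related to itself.
Transitive (axiom 4): yes — every two-step R-path is closed by a direct edge.
Euclidean (axiom 5): yes — any two successors of a common world are R-related.
So F validates K, T, S4, S5. The strongest is S5.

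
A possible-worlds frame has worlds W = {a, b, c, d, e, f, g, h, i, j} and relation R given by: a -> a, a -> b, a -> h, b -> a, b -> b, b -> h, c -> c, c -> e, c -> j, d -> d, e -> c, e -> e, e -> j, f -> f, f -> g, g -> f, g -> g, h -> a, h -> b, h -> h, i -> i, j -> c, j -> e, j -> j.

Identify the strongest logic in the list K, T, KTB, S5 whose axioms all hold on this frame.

S5

Reflexive (axiom T): yes — every world is R-related to itself.
Symmetric (axiom B): yes — every pair in R has its reverse in R.
Euclidean (axiom 5): yes — any two successors of a common world are R-related.
So F validates K, T, KTB, S5. The strongest is S5.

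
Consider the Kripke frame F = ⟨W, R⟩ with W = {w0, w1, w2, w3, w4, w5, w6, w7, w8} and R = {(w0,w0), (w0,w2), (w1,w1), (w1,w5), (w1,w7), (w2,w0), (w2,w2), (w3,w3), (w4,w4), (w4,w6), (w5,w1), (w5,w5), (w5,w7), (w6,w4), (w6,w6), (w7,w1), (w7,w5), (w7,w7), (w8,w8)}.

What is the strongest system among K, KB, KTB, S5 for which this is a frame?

Symmetric (axiom B): yes — every pair in R has its reverse in R.
Reflexive (axiom T): yes — every world is R-related to itself.
Euclidean (axiom 5): yes — any two successors of a common world are R-related.
So F validates K, KB, KTB, S5. The strongest is S5.

S5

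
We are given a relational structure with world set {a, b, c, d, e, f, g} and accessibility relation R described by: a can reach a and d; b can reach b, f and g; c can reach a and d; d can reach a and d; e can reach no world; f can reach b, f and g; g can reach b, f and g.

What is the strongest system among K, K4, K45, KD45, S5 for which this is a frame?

Transitive (axiom 4): yes — every two-step R-path is closed by a direct edge.
Euclidean (axiom 5): yes — any two successors of a common world are R-related.
Serial (axiom D): no — e has no R-successor.
Reflexive (axiom T): no — c is not related to itself.
So F validates K, K4, K45; KD45 would additionally require R to be serial. The strongest is K45.

K45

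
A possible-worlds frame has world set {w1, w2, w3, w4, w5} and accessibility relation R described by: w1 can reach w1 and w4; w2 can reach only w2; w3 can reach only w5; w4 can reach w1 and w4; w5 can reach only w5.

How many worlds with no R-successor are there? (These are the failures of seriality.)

0

R is serial; there are no such worlds.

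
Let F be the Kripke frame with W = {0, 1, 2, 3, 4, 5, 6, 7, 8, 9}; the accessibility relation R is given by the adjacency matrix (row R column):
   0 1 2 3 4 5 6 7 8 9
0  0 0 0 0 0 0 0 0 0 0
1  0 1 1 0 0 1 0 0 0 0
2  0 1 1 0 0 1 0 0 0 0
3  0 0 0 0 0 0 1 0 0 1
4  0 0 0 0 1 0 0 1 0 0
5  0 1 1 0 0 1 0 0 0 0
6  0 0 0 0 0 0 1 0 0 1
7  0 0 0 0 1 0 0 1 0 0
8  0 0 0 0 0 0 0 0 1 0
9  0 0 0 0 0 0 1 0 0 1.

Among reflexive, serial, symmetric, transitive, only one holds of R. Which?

transitive

Reflexive: no — 0 is not related to itself.
Serial: no — 0 has no R-successor.
Symmetric: no — 3 R 6 but not 6 R 3.
Transitive: yes — every two-step R-path is closed by a direct edge.
Only transitive holds.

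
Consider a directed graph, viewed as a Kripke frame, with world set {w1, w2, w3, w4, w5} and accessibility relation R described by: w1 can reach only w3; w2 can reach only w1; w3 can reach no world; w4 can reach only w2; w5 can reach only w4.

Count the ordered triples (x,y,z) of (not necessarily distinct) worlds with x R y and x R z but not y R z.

4

Enumerating: (w1,w3,w3), (w2,w1,w1), (w4,w2,w2), (w5,w4,w4).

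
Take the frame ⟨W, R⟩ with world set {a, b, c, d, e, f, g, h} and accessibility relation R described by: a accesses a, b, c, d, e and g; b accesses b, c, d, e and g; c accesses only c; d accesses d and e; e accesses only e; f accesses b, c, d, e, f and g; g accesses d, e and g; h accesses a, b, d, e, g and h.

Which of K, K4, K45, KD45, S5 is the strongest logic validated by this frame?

K

Transitive (axiom 4): no — h R a and a R c, but not h R c.
Euclidean (axiom 5): no — a R c and a R b, but not c R b.
Serial (axiom D): yes — every world has a successor (e.g. a R a).
Reflexive (axiom T): yes — every world is R-related to itself.
So F validates K; K4 would additionally require R to be transitive. The strongest is K.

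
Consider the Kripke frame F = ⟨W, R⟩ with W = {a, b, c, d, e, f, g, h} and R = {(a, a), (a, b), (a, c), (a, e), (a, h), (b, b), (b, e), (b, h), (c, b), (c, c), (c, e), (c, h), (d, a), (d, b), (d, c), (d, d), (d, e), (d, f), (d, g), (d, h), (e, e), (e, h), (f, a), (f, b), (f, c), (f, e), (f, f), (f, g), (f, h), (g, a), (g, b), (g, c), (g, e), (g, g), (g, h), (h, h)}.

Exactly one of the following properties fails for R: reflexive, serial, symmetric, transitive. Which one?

symmetric

Reflexive: yes — every world is R-related to itself.
Serial: yes — every world has a successor (e.g. a R a).
Symmetric: no — a R b but not b R a.
Transitive: yes — every two-step R-path is closed by a direct edge.
Only symmetric fails.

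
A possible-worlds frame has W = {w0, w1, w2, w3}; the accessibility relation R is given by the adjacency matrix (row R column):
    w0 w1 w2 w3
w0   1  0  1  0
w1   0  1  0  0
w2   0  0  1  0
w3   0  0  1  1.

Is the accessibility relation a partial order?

Yes

Reflexive: yes — every world is R-related to itself.
Transitive: yes — every two-step R-path is closed by a direct edge.
Antisymmetric: yes — no distinct pair is related both ways.
So R is a partial order.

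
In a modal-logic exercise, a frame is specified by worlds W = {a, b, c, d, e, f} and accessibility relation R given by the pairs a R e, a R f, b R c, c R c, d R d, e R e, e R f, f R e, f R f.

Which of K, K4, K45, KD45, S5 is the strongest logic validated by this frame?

KD45

Transitive (axiom 4): yes — every two-step R-path is closed by a direct edge.
Euclidean (axiom 5): yes — any two successors of a common world are R-related.
Serial (axiom D): yes — every world has a successor (e.g. a R e).
Reflexive (axiom T): no — a is not related to itself.
So F validates K, K4, K45, KD45; S5 would additionally require R to be reflexive. The strongest is KD45.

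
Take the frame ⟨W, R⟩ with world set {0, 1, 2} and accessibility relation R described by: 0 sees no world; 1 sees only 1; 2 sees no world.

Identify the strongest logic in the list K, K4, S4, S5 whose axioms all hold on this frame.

K4

Transitive (axiom 4): yes — every two-step R-path is closed by a direct edge.
Reflexive (axiom T): no — 0 is not related to itself.
Euclidean (axiom 5): yes — any two successors of a common world are R-related.
So F validates K, K4; S4 would additionally require R to be reflexive. The strongest is K4.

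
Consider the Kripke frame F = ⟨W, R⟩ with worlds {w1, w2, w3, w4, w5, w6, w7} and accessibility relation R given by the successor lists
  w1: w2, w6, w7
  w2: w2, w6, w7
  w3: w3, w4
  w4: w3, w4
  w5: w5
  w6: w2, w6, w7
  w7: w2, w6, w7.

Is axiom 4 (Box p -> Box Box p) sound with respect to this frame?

The schema 4 characterises exactly the transitive frames.
Transitive: yes — every two-step R-path is closed by a direct edge.

Yes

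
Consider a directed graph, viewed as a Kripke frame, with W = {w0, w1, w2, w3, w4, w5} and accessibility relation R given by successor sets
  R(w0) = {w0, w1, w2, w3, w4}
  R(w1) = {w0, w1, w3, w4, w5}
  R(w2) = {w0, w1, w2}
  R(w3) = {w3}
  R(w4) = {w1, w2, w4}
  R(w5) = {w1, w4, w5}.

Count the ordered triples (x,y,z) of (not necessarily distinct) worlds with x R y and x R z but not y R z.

Enumerating: (w0,w1,w2), (w0,w2,w3), (w0,w2,w4), (w0,w3,w0), (w0,w3,w1), (w0,w3,w2), (w0,w3,w4), (w0,w4,w0), (w0,w4,w3), (w1,w0,w5), (w1,w3,w0), (w1,w3,w1), … and 11 more.
Total: 23.

23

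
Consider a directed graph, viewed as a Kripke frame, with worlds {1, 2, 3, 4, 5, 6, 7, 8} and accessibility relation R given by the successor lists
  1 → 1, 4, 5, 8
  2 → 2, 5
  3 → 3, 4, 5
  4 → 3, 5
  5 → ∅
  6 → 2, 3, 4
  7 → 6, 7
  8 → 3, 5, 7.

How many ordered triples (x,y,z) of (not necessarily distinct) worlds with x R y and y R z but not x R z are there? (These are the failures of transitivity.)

12

Enumerating: (1,4,3), (1,8,3), (1,8,7), (4,3,4), (6,2,5), (6,3,5), (6,4,5), (7,6,2), (7,6,3), (7,6,4), (8,3,4), (8,7,6).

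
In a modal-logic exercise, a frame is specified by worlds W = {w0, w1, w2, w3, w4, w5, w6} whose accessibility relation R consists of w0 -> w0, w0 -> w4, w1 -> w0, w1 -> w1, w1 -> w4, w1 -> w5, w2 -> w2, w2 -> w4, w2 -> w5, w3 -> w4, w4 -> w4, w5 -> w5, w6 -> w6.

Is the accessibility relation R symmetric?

Symmetric: no — w0 R w4 but not w4 R w0.

No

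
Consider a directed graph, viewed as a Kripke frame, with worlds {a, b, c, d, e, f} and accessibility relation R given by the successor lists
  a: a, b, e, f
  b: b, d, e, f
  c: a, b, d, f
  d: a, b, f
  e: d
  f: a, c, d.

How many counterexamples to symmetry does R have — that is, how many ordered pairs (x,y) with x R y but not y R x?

9

Enumerating: (a,b), (a,e), (b,e), (b,f), (c,a), (c,b), (c,d), (d,a), (e,d).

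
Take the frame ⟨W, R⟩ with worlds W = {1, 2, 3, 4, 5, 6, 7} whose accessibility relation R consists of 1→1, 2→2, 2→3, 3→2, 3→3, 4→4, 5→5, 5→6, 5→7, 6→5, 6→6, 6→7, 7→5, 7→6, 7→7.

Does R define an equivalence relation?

Yes

Reflexive: yes — every world is R-related to itself.
Symmetric: yes — every pair in R has its reverse in R.
Transitive: yes — every two-step R-path is closed by a direct edge.
So R is an equivalence relation.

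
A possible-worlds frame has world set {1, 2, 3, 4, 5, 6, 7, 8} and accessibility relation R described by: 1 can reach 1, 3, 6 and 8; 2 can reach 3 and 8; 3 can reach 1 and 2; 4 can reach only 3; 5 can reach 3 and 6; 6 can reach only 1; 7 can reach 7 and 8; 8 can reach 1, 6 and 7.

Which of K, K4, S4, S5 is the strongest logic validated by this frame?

Transitive (axiom 4): no — 1 R 3 and 3 R 2, but not 1 R 2.
Reflexive (axiom T): no — 2 is not related to itself.
Euclidean (axiom 5): no — 1 R 3 and 1 R 6, but not 3 R 6.
So F validates K; K4 would additionally require R to be transitive. The strongest is K.

K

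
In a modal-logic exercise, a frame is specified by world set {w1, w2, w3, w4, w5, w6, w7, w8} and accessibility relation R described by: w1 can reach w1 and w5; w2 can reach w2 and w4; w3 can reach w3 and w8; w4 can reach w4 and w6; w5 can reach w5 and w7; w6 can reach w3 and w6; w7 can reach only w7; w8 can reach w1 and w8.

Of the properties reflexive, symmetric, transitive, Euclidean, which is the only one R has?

reflexive

Reflexive: yes — every world is R-related to itself.
Symmetric: no — w1 R w5 but not w5 R w1.
Transitive: no — w1 R w5 and w5 R w7, but not w1 R w7.
Euclidean: no — w1 R w5 and w1 R w1, but not w5 R w1.
Only reflexive holds.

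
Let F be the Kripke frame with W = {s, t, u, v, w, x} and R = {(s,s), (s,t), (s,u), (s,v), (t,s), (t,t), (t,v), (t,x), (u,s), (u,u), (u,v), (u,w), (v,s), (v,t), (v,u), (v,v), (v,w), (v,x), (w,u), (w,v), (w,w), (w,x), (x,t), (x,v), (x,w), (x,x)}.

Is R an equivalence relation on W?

No

Reflexive: yes — every world is R-related to itself.
Symmetric: yes — every pair in R has its reverse in R.
Transitive: no — s R t and t R x, but not s R x.
So R is not an equivalence relation.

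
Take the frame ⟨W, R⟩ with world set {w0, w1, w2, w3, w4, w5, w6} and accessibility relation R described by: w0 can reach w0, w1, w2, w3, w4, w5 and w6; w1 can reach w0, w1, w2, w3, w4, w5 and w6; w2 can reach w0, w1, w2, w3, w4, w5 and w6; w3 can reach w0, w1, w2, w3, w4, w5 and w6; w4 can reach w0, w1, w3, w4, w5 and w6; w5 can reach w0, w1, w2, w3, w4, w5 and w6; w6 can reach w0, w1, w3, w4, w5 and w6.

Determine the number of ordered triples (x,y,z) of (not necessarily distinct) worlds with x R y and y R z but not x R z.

8

Enumerating: (w4,w0,w2), (w4,w1,w2), (w4,w3,w2), (w4,w5,w2), (w6,w0,w2), (w6,w1,w2), (w6,w3,w2), (w6,w5,w2).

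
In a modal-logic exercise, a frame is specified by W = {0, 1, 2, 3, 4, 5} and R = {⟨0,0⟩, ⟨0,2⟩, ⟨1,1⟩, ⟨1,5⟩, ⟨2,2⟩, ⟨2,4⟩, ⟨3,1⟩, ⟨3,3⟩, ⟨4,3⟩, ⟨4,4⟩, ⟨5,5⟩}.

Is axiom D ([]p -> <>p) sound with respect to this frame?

Yes

By correspondence theory, D is valid on a frame iff R is serial.
Serial: yes — every world has a successor (e.g. 0 R 0).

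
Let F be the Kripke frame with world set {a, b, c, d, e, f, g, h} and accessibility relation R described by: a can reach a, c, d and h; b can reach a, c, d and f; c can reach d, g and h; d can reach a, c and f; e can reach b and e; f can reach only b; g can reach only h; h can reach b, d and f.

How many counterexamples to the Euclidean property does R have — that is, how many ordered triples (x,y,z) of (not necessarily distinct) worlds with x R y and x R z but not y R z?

Enumerating: (a,c,a), (a,c,c), (a,d,d), (a,d,h), (a,h,a), (a,h,c), (a,h,h), (b,a,f), (b,c,a), (b,c,c), (b,c,f), (b,d,d), … and 27 more.
Total: 39.

39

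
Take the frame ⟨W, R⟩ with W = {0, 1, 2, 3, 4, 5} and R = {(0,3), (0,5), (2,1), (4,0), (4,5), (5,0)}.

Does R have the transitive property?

Transitive: no — 4 R 0 and 0 R 3, but not 4 R 3.

No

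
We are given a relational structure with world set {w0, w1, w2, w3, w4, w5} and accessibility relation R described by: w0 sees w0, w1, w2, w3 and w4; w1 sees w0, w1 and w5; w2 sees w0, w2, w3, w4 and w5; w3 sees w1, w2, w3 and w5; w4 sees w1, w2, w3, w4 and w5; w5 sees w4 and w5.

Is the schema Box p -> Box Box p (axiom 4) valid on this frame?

The schema 4 characterises exactly the transitive frames.
Transitive: no — w0 R w1 and w1 R w5, but not w0 R w5.

No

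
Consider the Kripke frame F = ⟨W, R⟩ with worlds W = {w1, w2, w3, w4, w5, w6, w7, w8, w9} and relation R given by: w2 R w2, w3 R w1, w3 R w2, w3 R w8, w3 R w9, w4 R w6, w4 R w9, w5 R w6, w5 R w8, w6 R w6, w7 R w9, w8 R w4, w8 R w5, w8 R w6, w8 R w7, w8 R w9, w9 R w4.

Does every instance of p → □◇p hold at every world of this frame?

Axiom B corresponds to the accessibility relation being symmetric.
Symmetric: no — w3 R w1 but not w1 R w3.

No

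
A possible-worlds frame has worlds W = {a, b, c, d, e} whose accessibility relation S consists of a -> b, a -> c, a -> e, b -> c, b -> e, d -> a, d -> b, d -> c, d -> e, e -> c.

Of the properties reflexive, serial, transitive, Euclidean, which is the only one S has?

Reflexive: no — a is not related to itself.
Serial: no — c has no S-successor.
Transitive: yes — every two-step S-path is closed by a direct edge.
Euclidean: no — a S c and a S b, but not c S b.
Only transitive holds.

transitive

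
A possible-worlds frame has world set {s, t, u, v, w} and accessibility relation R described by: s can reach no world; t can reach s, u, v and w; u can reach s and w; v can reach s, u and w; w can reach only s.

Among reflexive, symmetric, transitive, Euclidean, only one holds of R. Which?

Reflexive: no — s is not related to itself.
Symmetric: no — t R s but not s R t.
Transitive: yes — every two-step R-path is closed by a direct edge.
Euclidean: no — t R s and t R u, but not s R u.
Only transitive holds.

transitive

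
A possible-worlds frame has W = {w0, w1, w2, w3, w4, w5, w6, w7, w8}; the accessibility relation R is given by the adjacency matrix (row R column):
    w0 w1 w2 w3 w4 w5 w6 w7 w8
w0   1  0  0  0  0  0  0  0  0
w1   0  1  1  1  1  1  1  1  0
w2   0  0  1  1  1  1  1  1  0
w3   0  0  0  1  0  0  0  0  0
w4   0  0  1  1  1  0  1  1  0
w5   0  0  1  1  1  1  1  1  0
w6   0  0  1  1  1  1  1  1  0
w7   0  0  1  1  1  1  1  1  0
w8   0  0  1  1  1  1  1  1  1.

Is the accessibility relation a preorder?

Reflexive: yes — every world is R-related to itself.
Transitive: no — w4 R w2 and w2 R w5, but not w4 R w5.
So R is not a preorder.

No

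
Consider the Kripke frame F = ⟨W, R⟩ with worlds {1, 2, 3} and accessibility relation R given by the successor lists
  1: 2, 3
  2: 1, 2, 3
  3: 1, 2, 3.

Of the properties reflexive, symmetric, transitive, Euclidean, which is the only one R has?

symmetric

Reflexive: no — 1 is not related to itself.
Symmetric: yes — every pair in R has its reverse in R.
Transitive: no — 1 R 2 and 2 R 1, but not 1 R 1.
Euclidean: no — 2 R 1 and 2 R 1, but not 1 R 1.
Only symmetric holds.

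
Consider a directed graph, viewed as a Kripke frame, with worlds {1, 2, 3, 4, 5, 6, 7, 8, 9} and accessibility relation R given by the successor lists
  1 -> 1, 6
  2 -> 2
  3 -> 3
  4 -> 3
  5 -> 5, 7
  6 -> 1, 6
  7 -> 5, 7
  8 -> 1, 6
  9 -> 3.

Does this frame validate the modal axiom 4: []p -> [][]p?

Axiom 4 corresponds to the accessibility relation being transitive.
Transitive: yes — every two-step R-path is closed by a direct edge.

Yes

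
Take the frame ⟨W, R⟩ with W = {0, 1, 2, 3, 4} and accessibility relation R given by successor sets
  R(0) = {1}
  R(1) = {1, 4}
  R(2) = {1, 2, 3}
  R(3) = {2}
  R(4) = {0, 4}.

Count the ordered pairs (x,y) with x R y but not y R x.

Enumerating: (0,1), (1,4), (2,1), (4,0).

4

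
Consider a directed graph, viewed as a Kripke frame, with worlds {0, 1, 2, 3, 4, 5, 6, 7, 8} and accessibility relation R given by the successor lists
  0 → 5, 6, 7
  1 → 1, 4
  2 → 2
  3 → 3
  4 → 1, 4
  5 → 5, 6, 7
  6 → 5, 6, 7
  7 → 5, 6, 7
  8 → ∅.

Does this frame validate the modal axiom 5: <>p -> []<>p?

By correspondence theory, 5 is valid on a frame iff R is Euclidean.
Euclidean: yes — any two successors of a common world are R-related.

Yes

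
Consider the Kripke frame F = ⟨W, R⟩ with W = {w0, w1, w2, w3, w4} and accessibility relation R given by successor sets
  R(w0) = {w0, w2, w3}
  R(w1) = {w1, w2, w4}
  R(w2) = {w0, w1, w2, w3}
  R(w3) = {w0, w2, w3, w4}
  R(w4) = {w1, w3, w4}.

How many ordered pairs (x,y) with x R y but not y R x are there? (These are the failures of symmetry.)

0

R is symmetric; there are no such tuples.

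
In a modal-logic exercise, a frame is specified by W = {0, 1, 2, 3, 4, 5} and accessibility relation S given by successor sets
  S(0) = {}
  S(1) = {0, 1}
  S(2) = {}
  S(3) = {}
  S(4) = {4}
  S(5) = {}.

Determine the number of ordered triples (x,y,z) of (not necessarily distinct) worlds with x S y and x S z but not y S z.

2

Enumerating: (1,0,0), (1,0,1).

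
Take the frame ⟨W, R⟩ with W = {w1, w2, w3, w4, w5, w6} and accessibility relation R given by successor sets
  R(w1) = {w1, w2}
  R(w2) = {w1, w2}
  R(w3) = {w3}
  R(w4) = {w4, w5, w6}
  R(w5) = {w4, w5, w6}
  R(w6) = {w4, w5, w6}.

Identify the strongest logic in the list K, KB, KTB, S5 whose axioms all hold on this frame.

S5

Symmetric (axiom B): yes — every pair in R has its reverse in R.
Reflexive (axiom T): yes — every world is R-related to itself.
Euclidean (axiom 5): yes — any two successors of a common world are R-related.
So F validates K, KB, KTB, S5. The strongest is S5.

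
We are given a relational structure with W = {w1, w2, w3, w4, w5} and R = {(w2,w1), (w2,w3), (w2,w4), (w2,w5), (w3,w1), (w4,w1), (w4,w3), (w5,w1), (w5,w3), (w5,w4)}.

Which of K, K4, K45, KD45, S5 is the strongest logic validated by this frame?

Transitive (axiom 4): yes — every two-step R-path is closed by a direct edge.
Euclidean (axiom 5): no — w2 R w1 and w2 R w3, but not w1 R w3.
Serial (axiom D): no — w1 has no R-successor.
Reflexive (axiom T): no — w1 is not related to itself.
So F validates K, K4; K45 would additionally require R to be Euclidean. The strongest is K4.

K4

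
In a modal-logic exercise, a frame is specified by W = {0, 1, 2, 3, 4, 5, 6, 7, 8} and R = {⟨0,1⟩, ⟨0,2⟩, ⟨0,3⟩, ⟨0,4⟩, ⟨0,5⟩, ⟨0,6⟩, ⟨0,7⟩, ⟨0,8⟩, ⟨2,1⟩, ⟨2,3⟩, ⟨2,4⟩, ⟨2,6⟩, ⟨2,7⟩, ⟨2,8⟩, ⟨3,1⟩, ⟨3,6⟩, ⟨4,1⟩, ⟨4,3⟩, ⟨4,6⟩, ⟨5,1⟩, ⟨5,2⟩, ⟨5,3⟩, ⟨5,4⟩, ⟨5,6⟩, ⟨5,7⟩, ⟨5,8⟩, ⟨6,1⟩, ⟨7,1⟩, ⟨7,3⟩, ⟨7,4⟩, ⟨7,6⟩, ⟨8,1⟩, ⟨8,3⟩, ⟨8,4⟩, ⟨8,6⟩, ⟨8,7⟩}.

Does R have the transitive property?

Transitive: yes — every two-step R-path is closed by a direct edge.

Yes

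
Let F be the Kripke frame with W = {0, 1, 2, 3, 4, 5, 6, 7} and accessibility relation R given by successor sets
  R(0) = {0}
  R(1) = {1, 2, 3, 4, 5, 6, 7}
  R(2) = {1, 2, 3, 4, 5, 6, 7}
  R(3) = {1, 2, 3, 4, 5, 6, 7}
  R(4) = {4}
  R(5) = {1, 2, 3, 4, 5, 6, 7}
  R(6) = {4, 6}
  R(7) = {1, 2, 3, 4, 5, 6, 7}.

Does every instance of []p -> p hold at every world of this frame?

By correspondence theory, T is valid on a frame iff R is reflexive.
Reflexive: yes — every world is R-related to itself.

Yes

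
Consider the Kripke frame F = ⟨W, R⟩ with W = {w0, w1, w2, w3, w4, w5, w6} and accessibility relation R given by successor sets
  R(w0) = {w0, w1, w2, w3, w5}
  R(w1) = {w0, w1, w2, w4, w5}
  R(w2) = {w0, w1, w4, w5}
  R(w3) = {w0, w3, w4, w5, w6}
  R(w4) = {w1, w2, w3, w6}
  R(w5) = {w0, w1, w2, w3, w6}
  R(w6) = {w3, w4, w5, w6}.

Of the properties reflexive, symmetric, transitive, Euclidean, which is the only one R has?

Reflexive: no — w2 is not related to itself.
Symmetric: yes — every pair in R has its reverse in R.
Transitive: no — w0 R w1 and w1 R w4, but not w0 R w4.
Euclidean: no — w0 R w1 and w0 R w3, but not w1 R w3.
Only symmetric holds.

symmetric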